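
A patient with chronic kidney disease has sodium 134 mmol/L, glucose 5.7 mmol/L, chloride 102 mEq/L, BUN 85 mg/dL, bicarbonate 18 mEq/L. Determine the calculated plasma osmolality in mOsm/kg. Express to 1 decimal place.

Calculated osmolality = 2·Na + glucose + BUN/2.8
= 2·134 + 5.7 + 85/2.8
= 268 + 5.70 + 30.36
= 304.06 mOsm/kg

304.1 mOsm/kg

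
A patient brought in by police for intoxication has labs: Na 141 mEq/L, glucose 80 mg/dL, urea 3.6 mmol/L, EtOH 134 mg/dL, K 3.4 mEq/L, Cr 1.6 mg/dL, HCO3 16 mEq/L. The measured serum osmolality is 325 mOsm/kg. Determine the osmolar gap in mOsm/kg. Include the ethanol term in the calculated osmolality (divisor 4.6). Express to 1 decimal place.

Calculated osmolality = 2·Na + glucose/18 + urea + ethanol/4.6
= 2·141 + 80/18 + 3.6 + 134/4.6
= 282 + 4.44 + 3.60 + 29.13
= 319.17 mOsm/kg ≈ 319.2 mOsm/kg
Osmolar gap = measured − calculated = 325 − 319.2 = 5.8 mOsm/kg

5.8 mOsm/kg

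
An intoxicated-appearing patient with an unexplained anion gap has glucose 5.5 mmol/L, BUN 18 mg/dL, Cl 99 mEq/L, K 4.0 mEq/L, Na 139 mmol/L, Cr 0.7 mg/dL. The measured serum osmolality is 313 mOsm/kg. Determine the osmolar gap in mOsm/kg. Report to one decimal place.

23.1 mOsm/kg

Calculated osmolality = 2·Na + glucose + BUN/2.8
= 2·139 + 5.5 + 18/2.8
= 278 + 5.50 + 6.43
= 289.93 mOsm/kg ≈ 289.9 mOsm/kg
Osmolar gap = measured − calculated = 313 − 289.9 = 23.1 mOsm/kg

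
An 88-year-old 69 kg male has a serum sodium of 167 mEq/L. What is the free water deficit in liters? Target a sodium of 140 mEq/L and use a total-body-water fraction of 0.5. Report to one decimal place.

6.7 L

TBW = 0.5 · 69 = 34.5 L
Free water deficit = TBW · (Na/140 − 1)
= 34.5 · (167/140 − 1)
= 34.5 · 0.1929
= 6.66 L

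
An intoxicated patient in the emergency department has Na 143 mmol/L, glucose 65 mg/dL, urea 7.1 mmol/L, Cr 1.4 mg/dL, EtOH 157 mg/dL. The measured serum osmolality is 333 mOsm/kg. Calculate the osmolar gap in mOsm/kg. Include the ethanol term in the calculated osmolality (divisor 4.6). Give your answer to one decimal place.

2.2 mOsm/kg

Calculated osmolality = 2·Na + glucose/18 + urea + ethanol/4.6
= 2·143 + 65/18 + 7.1 + 157/4.6
= 286 + 3.61 + 7.10 + 34.13
= 330.84 mOsm/kg ≈ 330.8 mOsm/kg
Osmolar gap = measured − calculated = 333 − 330.8 = 2.2 mOsm/kg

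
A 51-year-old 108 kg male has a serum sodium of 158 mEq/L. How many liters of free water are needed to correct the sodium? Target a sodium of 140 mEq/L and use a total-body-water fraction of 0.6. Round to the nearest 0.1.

8.3 L

TBW = 0.6 · 108 = 64.8 L
Free water deficit = TBW · (Na/140 − 1)
= 64.8 · (158/140 − 1)
= 64.8 · 0.1286
= 8.33 L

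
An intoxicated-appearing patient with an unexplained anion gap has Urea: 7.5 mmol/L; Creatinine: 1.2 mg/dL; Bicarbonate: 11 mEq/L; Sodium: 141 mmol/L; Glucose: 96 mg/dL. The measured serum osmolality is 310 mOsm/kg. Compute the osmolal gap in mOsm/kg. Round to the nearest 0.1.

15.2 mOsm/kg

Calculated osmolality = 2·Na + glucose/18 + urea
= 2·141 + 96/18 + 7.5
= 282 + 5.33 + 7.50
= 294.83 mOsm/kg ≈ 294.8 mOsm/kg
Osmolar gap = measured − calculated = 310 − 294.8 = 15.2 mOsm/kg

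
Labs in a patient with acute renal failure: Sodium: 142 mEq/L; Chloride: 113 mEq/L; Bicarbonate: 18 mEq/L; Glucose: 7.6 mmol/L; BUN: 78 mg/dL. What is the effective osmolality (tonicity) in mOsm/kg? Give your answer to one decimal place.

Effective osmolality excludes urea (freely permeant across cell membranes):
2·Na + glucose
= 2·142 + 7.6
= 284 + 7.6
= 291.6 mOsm/kg

291.6 mOsm/kg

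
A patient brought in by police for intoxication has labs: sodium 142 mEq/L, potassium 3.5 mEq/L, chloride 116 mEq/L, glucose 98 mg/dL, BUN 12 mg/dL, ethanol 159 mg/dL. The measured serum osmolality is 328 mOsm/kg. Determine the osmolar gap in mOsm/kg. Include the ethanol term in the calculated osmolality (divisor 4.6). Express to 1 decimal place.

-0.3 mOsm/kg

Calculated osmolality = 2·Na + glucose/18 + BUN/2.8 + ethanol/4.6
= 2·142 + 98/18 + 12/2.8 + 159/4.6
= 284 + 5.44 + 4.29 + 34.57
= 328.3 mOsm/kg ≈ 328.3 mOsm/kg
Osmolar gap = measured − calculated = 328 − 328.3 = -0.3 mOsm/kg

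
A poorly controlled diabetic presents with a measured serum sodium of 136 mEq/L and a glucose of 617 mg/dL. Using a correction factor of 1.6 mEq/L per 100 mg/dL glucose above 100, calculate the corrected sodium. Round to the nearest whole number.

Corrected Na = measured Na + 1.6 · (glucose − 100)/100
= 136 + 1.6 · (617 − 100)/100
= 136 + 8.3
= 144.3 mEq/L

144 mEq/L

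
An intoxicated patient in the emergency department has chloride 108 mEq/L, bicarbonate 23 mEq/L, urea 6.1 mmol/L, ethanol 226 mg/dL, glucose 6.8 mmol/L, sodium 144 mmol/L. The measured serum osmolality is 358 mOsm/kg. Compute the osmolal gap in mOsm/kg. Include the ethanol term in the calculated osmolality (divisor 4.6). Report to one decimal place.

8.0 mOsm/kg

Calculated osmolality = 2·Na + glucose + urea + ethanol/4.6
= 2·144 + 6.8 + 6.1 + 226/4.6
= 288 + 6.80 + 6.10 + 49.13
= 350.03 mOsm/kg ≈ 350.0 mOsm/kg
Osmolar gap = measured − calculated = 358 − 350.0 = 8.0 mOsm/kg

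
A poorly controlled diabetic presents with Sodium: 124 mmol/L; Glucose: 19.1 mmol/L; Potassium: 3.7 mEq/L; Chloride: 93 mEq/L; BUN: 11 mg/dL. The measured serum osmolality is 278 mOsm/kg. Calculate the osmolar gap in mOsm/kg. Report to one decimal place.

Calculated osmolality = 2·Na + glucose + BUN/2.8
= 2·124 + 19.1 + 11/2.8
= 248 + 19.10 + 3.93
= 271.03 mOsm/kg ≈ 271.0 mOsm/kg
Osmolar gap = measured − calculated = 278 − 271.0 = 7.0 mOsm/kg

7.0 mOsm/kg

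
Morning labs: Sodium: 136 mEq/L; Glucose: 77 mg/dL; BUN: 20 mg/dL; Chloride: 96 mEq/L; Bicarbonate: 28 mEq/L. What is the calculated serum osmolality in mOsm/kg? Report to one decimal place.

283.4 mOsm/kg

Calculated osmolality = 2·Na + glucose/18 + BUN/2.8
= 2·136 + 77/18 + 20/2.8
= 272 + 4.28 + 7.14
= 283.42 mOsm/kg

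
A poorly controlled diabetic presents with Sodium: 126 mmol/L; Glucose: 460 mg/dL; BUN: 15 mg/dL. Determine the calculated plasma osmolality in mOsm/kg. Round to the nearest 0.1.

282.9 mOsm/kg

Calculated osmolality = 2·Na + glucose/18 + BUN/2.8
= 2·126 + 460/18 + 15/2.8
= 252 + 25.56 + 5.36
= 282.92 mOsm/kg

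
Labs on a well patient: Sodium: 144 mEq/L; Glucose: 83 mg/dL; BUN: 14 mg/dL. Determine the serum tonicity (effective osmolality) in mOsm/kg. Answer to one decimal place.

Effective osmolality excludes urea (freely permeant across cell membranes):
2·Na + glucose/18
= 2·144 + 83/18
= 288 + 4.61
= 292.61 mOsm/kg

292.6 mOsm/kg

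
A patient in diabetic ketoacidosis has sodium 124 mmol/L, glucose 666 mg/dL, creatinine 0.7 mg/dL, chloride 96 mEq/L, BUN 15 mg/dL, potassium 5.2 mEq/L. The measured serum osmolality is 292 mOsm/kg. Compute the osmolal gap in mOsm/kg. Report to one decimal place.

Calculated osmolality = 2·Na + glucose/18 + BUN/2.8
= 2·124 + 666/18 + 15/2.8
= 248 + 37 + 5.36
= 290.36 mOsm/kg ≈ 290.4 mOsm/kg
Osmolar gap = measured − calculated = 292 − 290.4 = 1.6 mOsm/kg

1.6 mOsm/kg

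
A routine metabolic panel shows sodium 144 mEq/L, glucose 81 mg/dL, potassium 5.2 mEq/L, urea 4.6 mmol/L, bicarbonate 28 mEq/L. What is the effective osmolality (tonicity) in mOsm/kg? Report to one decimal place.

292.5 mOsm/kg

Effective osmolality excludes urea (freely permeant across cell membranes):
2·Na + glucose/18
= 2·144 + 81/18
= 288 + 4.5
= 292.5 mOsm/kg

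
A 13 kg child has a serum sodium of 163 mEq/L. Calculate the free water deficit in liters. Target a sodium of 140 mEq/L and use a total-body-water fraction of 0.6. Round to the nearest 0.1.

1.3 L

TBW = 0.6 · 13 = 7.8 L
Free water deficit = TBW · (Na/140 − 1)
= 7.8 · (163/140 − 1)
= 7.8 · 0.1643
= 1.28 L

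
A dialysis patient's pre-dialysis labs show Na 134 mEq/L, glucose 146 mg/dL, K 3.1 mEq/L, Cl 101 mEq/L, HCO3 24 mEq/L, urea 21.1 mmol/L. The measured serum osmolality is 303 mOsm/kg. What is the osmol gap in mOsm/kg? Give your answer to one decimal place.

5.8 mOsm/kg

Calculated osmolality = 2·Na + glucose/18 + urea
= 2·134 + 146/18 + 21.1
= 268 + 8.11 + 21.10
= 297.21 mOsm/kg ≈ 297.2 mOsm/kg
Osmolar gap = measured − calculated = 303 − 297.2 = 5.8 mOsm/kg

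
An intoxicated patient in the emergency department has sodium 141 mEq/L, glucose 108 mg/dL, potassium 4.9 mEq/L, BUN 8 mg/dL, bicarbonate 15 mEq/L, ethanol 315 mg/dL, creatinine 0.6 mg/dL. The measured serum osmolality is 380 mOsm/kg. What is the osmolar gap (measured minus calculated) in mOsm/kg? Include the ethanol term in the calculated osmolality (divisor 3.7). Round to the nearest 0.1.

Calculated osmolality = 2·Na + glucose/18 + BUN/2.8 + ethanol/3.7
= 2·141 + 108/18 + 8/2.8 + 315/3.7
= 282 + 6 + 2.86 + 85.14
= 376 mOsm/kg ≈ 376.0 mOsm/kg
Osmolar gap = measured − calculated = 380 − 376.0 = 4.0 mOsm/kg

4.0 mOsm/kg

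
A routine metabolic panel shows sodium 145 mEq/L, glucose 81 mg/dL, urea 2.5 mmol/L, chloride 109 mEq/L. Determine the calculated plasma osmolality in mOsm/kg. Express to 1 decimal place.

297.0 mOsm/kg

Calculated osmolality = 2·Na + glucose/18 + urea
= 2·145 + 81/18 + 2.5
= 290 + 4.50 + 2.50
= 297 mOsm/kg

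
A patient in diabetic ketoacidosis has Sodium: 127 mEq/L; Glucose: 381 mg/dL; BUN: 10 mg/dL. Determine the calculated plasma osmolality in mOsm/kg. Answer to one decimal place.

278.7 mOsm/kg

Calculated osmolality = 2·Na + glucose/18 + BUN/2.8
= 2·127 + 381/18 + 10/2.8
= 254 + 21.17 + 3.57
= 278.74 mOsm/kg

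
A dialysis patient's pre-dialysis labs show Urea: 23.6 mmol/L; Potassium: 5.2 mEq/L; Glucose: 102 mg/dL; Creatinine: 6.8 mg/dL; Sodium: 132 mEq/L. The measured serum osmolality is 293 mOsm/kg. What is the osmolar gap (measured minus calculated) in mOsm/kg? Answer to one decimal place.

-0.3 mOsm/kg

Calculated osmolality = 2·Na + glucose/18 + urea
= 2·132 + 102/18 + 23.6
= 264 + 5.67 + 23.60
= 293.27 mOsm/kg ≈ 293.3 mOsm/kg
Osmolar gap = measured − calculated = 293 − 293.3 = -0.3 mOsm/kg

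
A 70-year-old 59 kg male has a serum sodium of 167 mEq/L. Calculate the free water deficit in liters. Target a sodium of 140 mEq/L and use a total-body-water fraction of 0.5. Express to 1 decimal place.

5.7 L

TBW = 0.5 · 59 = 29.5 L
Free water deficit = TBW · (Na/140 − 1)
= 29.5 · (167/140 − 1)
= 29.5 · 0.1929
= 5.69 L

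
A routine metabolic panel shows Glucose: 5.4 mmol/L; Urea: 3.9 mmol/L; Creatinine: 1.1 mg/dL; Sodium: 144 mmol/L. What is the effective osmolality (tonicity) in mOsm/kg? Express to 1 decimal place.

Effective osmolality excludes urea (freely permeant across cell membranes):
2·Na + glucose
= 2·144 + 5.4
= 288 + 5.4
= 293.4 mOsm/kg

293.4 mOsm/kg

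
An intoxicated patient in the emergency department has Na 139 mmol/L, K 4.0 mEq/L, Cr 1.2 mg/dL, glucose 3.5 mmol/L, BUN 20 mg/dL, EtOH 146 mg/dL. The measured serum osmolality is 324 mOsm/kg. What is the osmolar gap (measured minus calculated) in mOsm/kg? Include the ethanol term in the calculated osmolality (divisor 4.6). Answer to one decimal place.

3.6 mOsm/kg

Calculated osmolality = 2·Na + glucose + BUN/2.8 + ethanol/4.6
= 2·139 + 3.5 + 20/2.8 + 146/4.6
= 278 + 3.50 + 7.14 + 31.74
= 320.38 mOsm/kg ≈ 320.4 mOsm/kg
Osmolar gap = measured − calculated = 324 − 320.4 = 3.6 mOsm/kg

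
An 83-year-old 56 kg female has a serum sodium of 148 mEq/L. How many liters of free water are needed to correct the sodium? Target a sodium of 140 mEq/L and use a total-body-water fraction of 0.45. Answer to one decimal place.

1.4 L

TBW = 0.45 · 56 = 25.2 L
Free water deficit = TBW · (Na/140 − 1)
= 25.2 · (148/140 − 1)
= 25.2 · 0.0571
= 1.44 L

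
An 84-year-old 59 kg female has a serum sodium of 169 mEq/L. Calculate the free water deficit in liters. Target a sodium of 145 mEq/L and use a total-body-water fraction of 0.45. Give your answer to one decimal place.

4.4 L

TBW = 0.45 · 59 = 26.55 L
Free water deficit = TBW · (Na/145 − 1)
= 26.55 · (169/145 − 1)
= 26.55 · 0.1655
= 4.39 L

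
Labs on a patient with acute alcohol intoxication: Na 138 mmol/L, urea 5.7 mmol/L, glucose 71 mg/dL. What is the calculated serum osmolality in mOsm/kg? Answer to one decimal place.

285.6 mOsm/kg

Calculated osmolality = 2·Na + glucose/18 + urea
= 2·138 + 71/18 + 5.7
= 276 + 3.94 + 5.70
= 285.64 mOsm/kg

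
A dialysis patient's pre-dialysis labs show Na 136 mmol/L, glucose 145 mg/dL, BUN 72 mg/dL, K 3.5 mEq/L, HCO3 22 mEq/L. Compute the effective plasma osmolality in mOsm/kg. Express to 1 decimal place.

Effective osmolality excludes urea (freely permeant across cell membranes):
2·Na + glucose/18
= 2·136 + 145/18
= 272 + 8.06
= 280.06 mOsm/kg

280.1 mOsm/kg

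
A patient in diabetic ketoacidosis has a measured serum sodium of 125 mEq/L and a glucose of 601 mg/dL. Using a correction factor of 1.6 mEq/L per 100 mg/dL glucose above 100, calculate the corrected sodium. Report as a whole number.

Corrected Na = measured Na + 1.6 · (glucose − 100)/100
= 125 + 1.6 · (601 − 100)/100
= 125 + 8
= 133 mEq/L

133 mEq/L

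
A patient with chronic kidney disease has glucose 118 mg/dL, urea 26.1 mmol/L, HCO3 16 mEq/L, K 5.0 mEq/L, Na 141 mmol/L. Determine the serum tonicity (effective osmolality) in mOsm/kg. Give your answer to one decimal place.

Effective osmolality excludes urea (freely permeant across cell membranes):
2·Na + glucose/18
= 2·141 + 118/18
= 282 + 6.56
= 288.56 mOsm/kg

288.6 mOsm/kg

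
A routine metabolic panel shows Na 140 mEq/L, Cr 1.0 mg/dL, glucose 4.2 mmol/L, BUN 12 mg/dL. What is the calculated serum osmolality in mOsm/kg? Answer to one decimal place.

288.5 mOsm/kg

Calculated osmolality = 2·Na + glucose + BUN/2.8
= 2·140 + 4.2 + 12/2.8
= 280 + 4.20 + 4.29
= 288.49 mOsm/kg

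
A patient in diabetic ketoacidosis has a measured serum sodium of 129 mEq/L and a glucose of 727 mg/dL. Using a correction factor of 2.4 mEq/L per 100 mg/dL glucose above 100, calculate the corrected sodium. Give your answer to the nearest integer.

144 mEq/L

Corrected Na = measured Na + 2.4 · (glucose − 100)/100
= 129 + 2.4 · (727 − 100)/100
= 129 + 15
= 144 mEq/L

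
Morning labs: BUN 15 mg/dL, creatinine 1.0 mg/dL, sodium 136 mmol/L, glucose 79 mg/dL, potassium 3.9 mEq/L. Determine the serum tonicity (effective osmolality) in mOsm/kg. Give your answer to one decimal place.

276.4 mOsm/kg

Effective osmolality excludes urea (freely permeant across cell membranes):
2·Na + glucose/18
= 2·136 + 79/18
= 272 + 4.39
= 276.39 mOsm/kg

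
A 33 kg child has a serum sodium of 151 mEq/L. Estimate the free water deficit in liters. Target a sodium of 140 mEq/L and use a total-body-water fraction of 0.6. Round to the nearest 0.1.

1.6 L

TBW = 0.6 · 33 = 19.8 L
Free water deficit = TBW · (Na/140 − 1)
= 19.8 · (151/140 − 1)
= 19.8 · 0.0786
= 1.56 L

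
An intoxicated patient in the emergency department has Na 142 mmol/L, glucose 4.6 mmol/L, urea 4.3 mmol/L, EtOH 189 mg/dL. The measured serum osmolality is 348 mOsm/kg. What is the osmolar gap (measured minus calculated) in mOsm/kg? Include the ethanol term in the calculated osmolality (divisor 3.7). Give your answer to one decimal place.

4.0 mOsm/kg

Calculated osmolality = 2·Na + glucose + urea + ethanol/3.7
= 2·142 + 4.6 + 4.3 + 189/3.7
= 284 + 4.60 + 4.30 + 51.08
= 343.98 mOsm/kg ≈ 344.0 mOsm/kg
Osmolar gap = measured − calculated = 348 − 344.0 = 4.0 mOsm/kg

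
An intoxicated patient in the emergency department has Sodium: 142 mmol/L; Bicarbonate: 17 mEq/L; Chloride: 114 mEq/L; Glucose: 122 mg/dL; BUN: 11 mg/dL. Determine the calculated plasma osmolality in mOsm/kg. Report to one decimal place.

294.7 mOsm/kg

Calculated osmolality = 2·Na + glucose/18 + BUN/2.8
= 2·142 + 122/18 + 11/2.8
= 284 + 6.78 + 3.93
= 294.71 mOsm/kg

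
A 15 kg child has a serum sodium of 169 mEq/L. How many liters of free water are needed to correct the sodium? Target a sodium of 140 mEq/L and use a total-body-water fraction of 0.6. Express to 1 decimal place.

TBW = 0.6 · 15 = 9 L
Free water deficit = TBW · (Na/140 − 1)
= 9 · (169/140 − 1)
= 9 · 0.2071
= 1.86 L

1.9 L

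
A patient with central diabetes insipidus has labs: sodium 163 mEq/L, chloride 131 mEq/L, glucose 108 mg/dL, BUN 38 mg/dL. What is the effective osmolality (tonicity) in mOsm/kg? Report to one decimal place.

Effective osmolality excludes urea (freely permeant across cell membranes):
2·Na + glucose/18
= 2·163 + 108/18
= 326 + 6
= 332 mOsm/kg

332.0 mOsm/kg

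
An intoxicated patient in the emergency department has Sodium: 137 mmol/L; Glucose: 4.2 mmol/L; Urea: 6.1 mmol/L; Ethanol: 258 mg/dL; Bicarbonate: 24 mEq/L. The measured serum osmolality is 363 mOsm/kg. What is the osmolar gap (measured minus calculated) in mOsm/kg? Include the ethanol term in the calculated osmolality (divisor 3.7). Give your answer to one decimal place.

9.0 mOsm/kg

Calculated osmolality = 2·Na + glucose + urea + ethanol/3.7
= 2·137 + 4.2 + 6.1 + 258/3.7
= 274 + 4.20 + 6.10 + 69.73
= 354.03 mOsm/kg ≈ 354.0 mOsm/kg
Osmolar gap = measured − calculated = 363 − 354.0 = 9.0 mOsm/kg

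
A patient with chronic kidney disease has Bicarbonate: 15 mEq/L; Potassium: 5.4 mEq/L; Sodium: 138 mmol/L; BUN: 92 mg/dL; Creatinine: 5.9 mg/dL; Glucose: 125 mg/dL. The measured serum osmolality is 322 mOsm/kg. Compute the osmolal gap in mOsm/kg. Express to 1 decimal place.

6.2 mOsm/kg

Calculated osmolality = 2·Na + glucose/18 + BUN/2.8
= 2·138 + 125/18 + 92/2.8
= 276 + 6.94 + 32.86
= 315.8 mOsm/kg ≈ 315.8 mOsm/kg
Osmolar gap = measured − calculated = 322 − 315.8 = 6.2 mOsm/kg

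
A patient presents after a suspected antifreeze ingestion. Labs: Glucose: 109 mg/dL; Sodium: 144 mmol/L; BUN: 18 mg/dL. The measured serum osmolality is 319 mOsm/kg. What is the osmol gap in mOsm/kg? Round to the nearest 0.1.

Calculated osmolality = 2·Na + glucose/18 + BUN/2.8
= 2·144 + 109/18 + 18/2.8
= 288 + 6.06 + 6.43
= 300.49 mOsm/kg ≈ 300.5 mOsm/kg
Osmolar gap = measured − calculated = 319 − 300.5 = 18.5 mOsm/kg

18.5 mOsm/kg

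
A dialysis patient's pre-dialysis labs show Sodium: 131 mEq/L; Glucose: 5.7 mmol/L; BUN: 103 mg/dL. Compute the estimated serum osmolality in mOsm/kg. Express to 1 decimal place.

304.5 mOsm/kg

Calculated osmolality = 2·Na + glucose + BUN/2.8
= 2·131 + 5.7 + 103/2.8
= 262 + 5.70 + 36.79
= 304.49 mOsm/kg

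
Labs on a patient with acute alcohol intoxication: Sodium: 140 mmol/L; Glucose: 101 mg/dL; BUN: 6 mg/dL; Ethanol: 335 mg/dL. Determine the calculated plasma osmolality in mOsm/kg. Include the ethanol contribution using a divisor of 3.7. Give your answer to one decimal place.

378.3 mOsm/kg

Calculated osmolality = 2·Na + glucose/18 + BUN/2.8 + ethanol/3.7
= 2·140 + 101/18 + 6/2.8 + 335/3.7
= 280 + 5.61 + 2.14 + 90.54
= 378.29 mOsm/kg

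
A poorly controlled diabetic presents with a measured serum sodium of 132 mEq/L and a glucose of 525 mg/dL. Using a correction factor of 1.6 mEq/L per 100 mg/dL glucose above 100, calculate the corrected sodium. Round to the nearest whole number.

139 mEq/L

Corrected Na = measured Na + 1.6 · (glucose − 100)/100
= 132 + 1.6 · (525 − 100)/100
= 132 + 6.8
= 138.8 mEq/L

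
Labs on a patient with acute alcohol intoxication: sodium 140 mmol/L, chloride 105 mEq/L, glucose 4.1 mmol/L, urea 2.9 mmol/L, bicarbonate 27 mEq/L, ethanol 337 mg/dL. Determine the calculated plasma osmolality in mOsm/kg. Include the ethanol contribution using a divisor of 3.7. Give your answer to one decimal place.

Calculated osmolality = 2·Na + glucose + urea + ethanol/3.7
= 2·140 + 4.1 + 2.9 + 337/3.7
= 280 + 4.10 + 2.90 + 91.08
= 378.08 mOsm/kg

378.1 mOsm/kg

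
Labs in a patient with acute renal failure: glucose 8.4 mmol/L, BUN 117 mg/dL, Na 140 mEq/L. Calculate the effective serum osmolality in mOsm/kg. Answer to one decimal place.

Effective osmolality excludes urea (freely permeant across cell membranes):
2·Na + glucose
= 2·140 + 8.4
= 280 + 8.4
= 288.4 mOsm/kg

288.4 mOsm/kg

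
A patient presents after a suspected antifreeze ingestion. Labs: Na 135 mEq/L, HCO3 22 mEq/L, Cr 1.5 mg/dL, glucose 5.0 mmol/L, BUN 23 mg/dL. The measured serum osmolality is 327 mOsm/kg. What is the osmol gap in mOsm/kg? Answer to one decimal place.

Calculated osmolality = 2·Na + glucose + BUN/2.8
= 2·135 + 5 + 23/2.8
= 270 + 5 + 8.21
= 283.21 mOsm/kg ≈ 283.2 mOsm/kg
Osmolar gap = measured − calculated = 327 − 283.2 = 43.8 mOsm/kg

43.8 mOsm/kg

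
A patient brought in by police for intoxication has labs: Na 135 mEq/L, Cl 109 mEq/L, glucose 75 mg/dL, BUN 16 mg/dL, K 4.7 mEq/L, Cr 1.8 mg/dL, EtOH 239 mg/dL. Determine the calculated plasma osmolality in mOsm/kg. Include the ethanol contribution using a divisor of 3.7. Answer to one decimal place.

344.5 mOsm/kg

Calculated osmolality = 2·Na + glucose/18 + BUN/2.8 + ethanol/3.7
= 2·135 + 75/18 + 16/2.8 + 239/3.7
= 270 + 4.17 + 5.71 + 64.59
= 344.47 mOsm/kg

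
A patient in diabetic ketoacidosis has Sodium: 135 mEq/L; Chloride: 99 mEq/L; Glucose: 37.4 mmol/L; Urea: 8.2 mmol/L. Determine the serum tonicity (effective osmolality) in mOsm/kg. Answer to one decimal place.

Effective osmolality excludes urea (freely permeant across cell membranes):
2·Na + glucose
= 2·135 + 37.4
= 270 + 37.4
= 307.4 mOsm/kg

307.4 mOsm/kg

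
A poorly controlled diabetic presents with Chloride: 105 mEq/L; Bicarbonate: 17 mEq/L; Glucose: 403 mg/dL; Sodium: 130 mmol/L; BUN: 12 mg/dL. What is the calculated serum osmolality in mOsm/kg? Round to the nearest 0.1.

286.7 mOsm/kg

Calculated osmolality = 2·Na + glucose/18 + BUN/2.8
= 2·130 + 403/18 + 12/2.8
= 260 + 22.39 + 4.29
= 286.68 mOsm/kg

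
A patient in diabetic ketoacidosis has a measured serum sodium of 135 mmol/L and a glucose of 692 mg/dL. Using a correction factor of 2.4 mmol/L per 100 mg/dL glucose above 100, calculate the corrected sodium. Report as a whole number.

149 mmol/L

Corrected Na = measured Na + 2.4 · (glucose − 100)/100
= 135 + 2.4 · (692 − 100)/100
= 135 + 14.2
= 149.2 mmol/L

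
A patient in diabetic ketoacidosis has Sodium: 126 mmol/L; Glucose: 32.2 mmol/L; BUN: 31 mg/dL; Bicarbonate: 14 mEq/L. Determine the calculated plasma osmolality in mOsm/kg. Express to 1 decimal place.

295.3 mOsm/kg

Calculated osmolality = 2·Na + glucose + BUN/2.8
= 2·126 + 32.2 + 31/2.8
= 252 + 32.20 + 11.07
= 295.27 mOsm/kg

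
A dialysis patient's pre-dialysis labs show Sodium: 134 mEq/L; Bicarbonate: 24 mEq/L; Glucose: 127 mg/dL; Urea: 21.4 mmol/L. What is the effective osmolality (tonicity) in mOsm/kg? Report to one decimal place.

275.1 mOsm/kg

Effective osmolality excludes urea (freely permeant across cell membranes):
2·Na + glucose/18
= 2·134 + 127/18
= 268 + 7.06
= 275.06 mOsm/kg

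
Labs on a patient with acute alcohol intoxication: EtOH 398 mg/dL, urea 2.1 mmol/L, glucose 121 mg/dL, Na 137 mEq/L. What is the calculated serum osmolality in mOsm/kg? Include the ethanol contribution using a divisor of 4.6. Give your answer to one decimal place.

369.3 mOsm/kg

Calculated osmolality = 2·Na + glucose/18 + urea + ethanol/4.6
= 2·137 + 121/18 + 2.1 + 398/4.6
= 274 + 6.72 + 2.10 + 86.52
= 369.34 mOsm/kg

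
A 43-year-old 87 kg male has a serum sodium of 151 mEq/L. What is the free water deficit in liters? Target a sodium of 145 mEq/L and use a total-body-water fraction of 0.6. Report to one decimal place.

TBW = 0.6 · 87 = 52.2 L
Free water deficit = TBW · (Na/145 − 1)
= 52.2 · (151/145 − 1)
= 52.2 · 0.0414
= 2.16 L

2.2 L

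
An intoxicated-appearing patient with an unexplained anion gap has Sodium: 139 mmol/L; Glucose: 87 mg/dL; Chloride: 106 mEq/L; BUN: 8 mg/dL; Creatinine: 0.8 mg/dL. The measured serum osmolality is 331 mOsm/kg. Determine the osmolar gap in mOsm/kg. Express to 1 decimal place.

Calculated osmolality = 2·Na + glucose/18 + BUN/2.8
= 2·139 + 87/18 + 8/2.8
= 278 + 4.83 + 2.86
= 285.69 mOsm/kg ≈ 285.7 mOsm/kg
Osmolar gap = measured − calculated = 331 − 285.7 = 45.3 mOsm/kg

45.3 mOsm/kg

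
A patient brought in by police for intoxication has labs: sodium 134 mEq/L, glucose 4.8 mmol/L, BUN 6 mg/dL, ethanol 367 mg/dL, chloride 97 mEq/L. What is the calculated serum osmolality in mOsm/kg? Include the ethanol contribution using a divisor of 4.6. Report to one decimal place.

354.7 mOsm/kg

Calculated osmolality = 2·Na + glucose + BUN/2.8 + ethanol/4.6
= 2·134 + 4.8 + 6/2.8 + 367/4.6
= 268 + 4.80 + 2.14 + 79.78
= 354.72 mOsm/kg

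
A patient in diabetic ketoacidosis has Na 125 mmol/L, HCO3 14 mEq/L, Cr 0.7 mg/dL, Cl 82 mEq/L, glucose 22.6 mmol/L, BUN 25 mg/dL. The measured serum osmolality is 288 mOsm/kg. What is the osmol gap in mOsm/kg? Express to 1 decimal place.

Calculated osmolality = 2·Na + glucose + BUN/2.8
= 2·125 + 22.6 + 25/2.8
= 250 + 22.60 + 8.93
= 281.53 mOsm/kg ≈ 281.5 mOsm/kg
Osmolar gap = measured − calculated = 288 − 281.5 = 6.5 mOsm/kg

6.5 mOsm/kg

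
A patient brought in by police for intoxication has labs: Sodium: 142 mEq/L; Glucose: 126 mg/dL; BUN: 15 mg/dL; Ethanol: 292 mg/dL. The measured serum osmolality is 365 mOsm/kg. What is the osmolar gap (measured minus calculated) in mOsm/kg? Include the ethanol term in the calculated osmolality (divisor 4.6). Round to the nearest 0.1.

5.2 mOsm/kg

Calculated osmolality = 2·Na + glucose/18 + BUN/2.8 + ethanol/4.6
= 2·142 + 126/18 + 15/2.8 + 292/4.6
= 284 + 7 + 5.36 + 63.48
= 359.84 mOsm/kg ≈ 359.8 mOsm/kg
Osmolar gap = measured − calculated = 365 − 359.8 = 5.2 mOsm/kg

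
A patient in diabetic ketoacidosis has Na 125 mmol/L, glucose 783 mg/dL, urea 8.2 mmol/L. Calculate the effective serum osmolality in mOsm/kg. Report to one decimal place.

293.5 mOsm/kg

Effective osmolality excludes urea (freely permeant across cell membranes):
2·Na + glucose/18
= 2·125 + 783/18
= 250 + 43.5
= 293.5 mOsm/kg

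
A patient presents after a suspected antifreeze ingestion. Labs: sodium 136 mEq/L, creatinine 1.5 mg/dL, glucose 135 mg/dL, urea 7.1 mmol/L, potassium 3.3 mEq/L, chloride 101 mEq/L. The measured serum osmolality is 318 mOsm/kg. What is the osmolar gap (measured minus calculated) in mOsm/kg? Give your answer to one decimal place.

31.4 mOsm/kg

Calculated osmolality = 2·Na + glucose/18 + urea
= 2·136 + 135/18 + 7.1
= 272 + 7.50 + 7.10
= 286.6 mOsm/kg ≈ 286.6 mOsm/kg
Osmolar gap = measured − calculated = 318 − 286.6 = 31.4 mOsm/kg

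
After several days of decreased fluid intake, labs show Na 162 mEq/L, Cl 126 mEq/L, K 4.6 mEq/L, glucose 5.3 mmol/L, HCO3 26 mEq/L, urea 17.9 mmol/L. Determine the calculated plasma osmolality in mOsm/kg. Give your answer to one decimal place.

Calculated osmolality = 2·Na + glucose + urea
= 2·162 + 5.3 + 17.9
= 324 + 5.30 + 17.90
= 347.2 mOsm/kg

347.2 mOsm/kg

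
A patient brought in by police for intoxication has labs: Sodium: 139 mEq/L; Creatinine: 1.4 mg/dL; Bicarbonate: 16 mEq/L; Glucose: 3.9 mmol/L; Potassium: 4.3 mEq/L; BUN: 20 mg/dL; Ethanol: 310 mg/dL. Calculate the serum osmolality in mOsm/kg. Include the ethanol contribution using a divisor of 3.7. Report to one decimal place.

372.8 mOsm/kg

Calculated osmolality = 2·Na + glucose + BUN/2.8 + ethanol/3.7
= 2·139 + 3.9 + 20/2.8 + 310/3.7
= 278 + 3.90 + 7.14 + 83.78
= 372.82 mOsm/kg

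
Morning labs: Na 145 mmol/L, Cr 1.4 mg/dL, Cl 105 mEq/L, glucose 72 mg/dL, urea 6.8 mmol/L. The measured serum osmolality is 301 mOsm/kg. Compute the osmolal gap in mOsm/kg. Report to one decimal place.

0.2 mOsm/kg

Calculated osmolality = 2·Na + glucose/18 + urea
= 2·145 + 72/18 + 6.8
= 290 + 4 + 6.80
= 300.8 mOsm/kg ≈ 300.8 mOsm/kg
Osmolar gap = measured − calculated = 301 − 300.8 = 0.2 mOsm/kg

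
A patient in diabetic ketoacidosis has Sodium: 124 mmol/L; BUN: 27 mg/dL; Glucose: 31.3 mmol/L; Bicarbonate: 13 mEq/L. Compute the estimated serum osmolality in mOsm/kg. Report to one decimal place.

288.9 mOsm/kg

Calculated osmolality = 2·Na + glucose + BUN/2.8
= 2·124 + 31.3 + 27/2.8
= 248 + 31.30 + 9.64
= 288.94 mOsm/kg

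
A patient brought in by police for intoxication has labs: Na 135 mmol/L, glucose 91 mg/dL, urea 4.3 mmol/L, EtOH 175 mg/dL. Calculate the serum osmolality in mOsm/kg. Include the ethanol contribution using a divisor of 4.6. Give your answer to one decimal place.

Calculated osmolality = 2·Na + glucose/18 + urea + ethanol/4.6
= 2·135 + 91/18 + 4.3 + 175/4.6
= 270 + 5.06 + 4.30 + 38.04
= 317.4 mOsm/kg

317.4 mOsm/kg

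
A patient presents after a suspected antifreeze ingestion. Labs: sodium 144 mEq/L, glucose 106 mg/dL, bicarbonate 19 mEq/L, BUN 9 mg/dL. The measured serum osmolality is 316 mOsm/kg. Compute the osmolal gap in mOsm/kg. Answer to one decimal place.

18.9 mOsm/kg

Calculated osmolality = 2·Na + glucose/18 + BUN/2.8
= 2·144 + 106/18 + 9/2.8
= 288 + 5.89 + 3.21
= 297.1 mOsm/kg ≈ 297.1 mOsm/kg
Osmolar gap = measured − calculated = 316 − 297.1 = 18.9 mOsm/kg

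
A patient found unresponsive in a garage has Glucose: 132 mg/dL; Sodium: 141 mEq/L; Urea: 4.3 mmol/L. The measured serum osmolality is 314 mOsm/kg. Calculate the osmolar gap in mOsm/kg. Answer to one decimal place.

20.4 mOsm/kg

Calculated osmolality = 2·Na + glucose/18 + urea
= 2·141 + 132/18 + 4.3
= 282 + 7.33 + 4.30
= 293.63 mOsm/kg ≈ 293.6 mOsm/kg
Osmolar gap = measured − calculated = 314 − 293.6 = 20.4 mOsm/kg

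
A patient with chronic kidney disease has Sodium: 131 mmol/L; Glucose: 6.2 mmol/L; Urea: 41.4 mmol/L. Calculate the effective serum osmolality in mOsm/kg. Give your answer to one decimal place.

268.2 mOsm/kg

Effective osmolality excludes urea (freely permeant across cell membranes):
2·Na + glucose
= 2·131 + 6.2
= 262 + 6.2
= 268.2 mOsm/kg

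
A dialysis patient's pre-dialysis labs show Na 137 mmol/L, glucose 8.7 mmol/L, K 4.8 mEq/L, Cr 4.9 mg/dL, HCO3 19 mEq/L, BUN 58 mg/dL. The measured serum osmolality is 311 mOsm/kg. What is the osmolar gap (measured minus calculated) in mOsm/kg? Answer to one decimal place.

Calculated osmolality = 2·Na + glucose + BUN/2.8
= 2·137 + 8.7 + 58/2.8
= 274 + 8.70 + 20.71
= 303.41 mOsm/kg ≈ 303.4 mOsm/kg
Osmolar gap = measured − calculated = 311 − 303.4 = 7.6 mOsm/kg

7.6 mOsm/kg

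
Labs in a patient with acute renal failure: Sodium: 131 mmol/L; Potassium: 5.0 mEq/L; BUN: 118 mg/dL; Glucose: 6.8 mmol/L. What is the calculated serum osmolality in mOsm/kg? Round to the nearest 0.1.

Calculated osmolality = 2·Na + glucose + BUN/2.8
= 2·131 + 6.8 + 118/2.8
= 262 + 6.80 + 42.14
= 310.94 mOsm/kg

310.9 mOsm/kg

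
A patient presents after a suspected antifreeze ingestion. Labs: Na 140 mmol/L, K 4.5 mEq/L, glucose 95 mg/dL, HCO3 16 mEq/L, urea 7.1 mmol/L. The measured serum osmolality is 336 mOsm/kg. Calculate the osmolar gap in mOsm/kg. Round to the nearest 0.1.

43.6 mOsm/kg

Calculated osmolality = 2·Na + glucose/18 + urea
= 2·140 + 95/18 + 7.1
= 280 + 5.28 + 7.10
= 292.38 mOsm/kg ≈ 292.4 mOsm/kg
Osmolar gap = measured − calculated = 336 − 292.4 = 43.6 mOsm/kg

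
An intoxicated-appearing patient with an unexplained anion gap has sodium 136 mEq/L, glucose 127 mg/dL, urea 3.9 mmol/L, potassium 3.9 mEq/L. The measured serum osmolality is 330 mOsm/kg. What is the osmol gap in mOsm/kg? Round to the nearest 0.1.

Calculated osmolality = 2·Na + glucose/18 + urea
= 2·136 + 127/18 + 3.9
= 272 + 7.06 + 3.90
= 282.96 mOsm/kg ≈ 283.0 mOsm/kg
Osmolar gap = measured − calculated = 330 − 283.0 = 47.0 mOsm/kg

47.0 mOsm/kg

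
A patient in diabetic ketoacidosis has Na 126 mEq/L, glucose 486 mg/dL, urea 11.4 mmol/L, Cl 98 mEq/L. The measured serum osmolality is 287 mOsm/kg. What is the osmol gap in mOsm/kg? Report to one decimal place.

Calculated osmolality = 2·Na + glucose/18 + urea
= 2·126 + 486/18 + 11.4
= 252 + 27 + 11.40
= 290.4 mOsm/kg ≈ 290.4 mOsm/kg
Osmolar gap = measured − calculated = 287 − 290.4 = -3.4 mOsm/kg

-3.4 mOsm/kg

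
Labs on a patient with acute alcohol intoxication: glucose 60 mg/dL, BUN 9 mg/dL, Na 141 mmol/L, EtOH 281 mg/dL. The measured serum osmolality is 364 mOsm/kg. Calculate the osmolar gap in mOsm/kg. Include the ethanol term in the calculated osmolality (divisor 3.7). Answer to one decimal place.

Calculated osmolality = 2·Na + glucose/18 + BUN/2.8 + ethanol/3.7
= 2·141 + 60/18 + 9/2.8 + 281/3.7
= 282 + 3.33 + 3.21 + 75.95
= 364.49 mOsm/kg ≈ 364.5 mOsm/kg
Osmolar gap = measured − calculated = 364 − 364.5 = -0.5 mOsm/kg

-0.5 mOsm/kg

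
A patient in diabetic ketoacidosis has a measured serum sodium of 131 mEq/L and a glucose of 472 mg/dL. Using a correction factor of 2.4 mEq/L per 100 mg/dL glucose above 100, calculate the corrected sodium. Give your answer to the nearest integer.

Corrected Na = measured Na + 2.4 · (glucose − 100)/100
= 131 + 2.4 · (472 − 100)/100
= 131 + 8.9
= 139.9 mEq/L

140 mEq/L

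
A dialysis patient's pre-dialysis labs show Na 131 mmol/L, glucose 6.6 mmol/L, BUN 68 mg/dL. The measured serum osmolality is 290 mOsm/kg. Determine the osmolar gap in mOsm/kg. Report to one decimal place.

Calculated osmolality = 2·Na + glucose + BUN/2.8
= 2·131 + 6.6 + 68/2.8
= 262 + 6.60 + 24.29
= 292.89 mOsm/kg ≈ 292.9 mOsm/kg
Osmolar gap = measured − calculated = 290 − 292.9 = -2.9 mOsm/kg

-2.9 mOsm/kg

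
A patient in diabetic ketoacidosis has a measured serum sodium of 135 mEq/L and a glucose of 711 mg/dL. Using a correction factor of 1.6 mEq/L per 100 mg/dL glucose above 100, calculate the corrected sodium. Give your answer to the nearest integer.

145 mEq/L

Corrected Na = measured Na + 1.6 · (glucose − 100)/100
= 135 + 1.6 · (711 − 100)/100
= 135 + 9.8
= 144.8 mEq/L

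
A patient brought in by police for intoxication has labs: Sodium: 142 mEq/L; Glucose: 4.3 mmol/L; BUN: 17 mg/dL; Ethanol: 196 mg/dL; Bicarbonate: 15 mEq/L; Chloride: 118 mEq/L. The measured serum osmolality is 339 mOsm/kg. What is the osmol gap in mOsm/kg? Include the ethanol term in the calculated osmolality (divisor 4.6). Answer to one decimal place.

Calculated osmolality = 2·Na + glucose + BUN/2.8 + ethanol/4.6
= 2·142 + 4.3 + 17/2.8 + 196/4.6
= 284 + 4.30 + 6.07 + 42.61
= 336.98 mOsm/kg ≈ 337.0 mOsm/kg
Osmolar gap = measured − calculated = 339 − 337.0 = 2.0 mOsm/kg

2.0 mOsm/kg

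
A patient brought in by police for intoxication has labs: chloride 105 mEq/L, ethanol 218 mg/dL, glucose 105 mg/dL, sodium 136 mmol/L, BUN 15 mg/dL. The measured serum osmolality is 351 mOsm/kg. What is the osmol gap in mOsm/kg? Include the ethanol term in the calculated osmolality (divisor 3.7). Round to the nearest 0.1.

Calculated osmolality = 2·Na + glucose/18 + BUN/2.8 + ethanol/3.7
= 2·136 + 105/18 + 15/2.8 + 218/3.7
= 272 + 5.83 + 5.36 + 58.92
= 342.11 mOsm/kg ≈ 342.1 mOsm/kg
Osmolar gap = measured − calculated = 351 − 342.1 = 8.9 mOsm/kg

8.9 mOsm/kg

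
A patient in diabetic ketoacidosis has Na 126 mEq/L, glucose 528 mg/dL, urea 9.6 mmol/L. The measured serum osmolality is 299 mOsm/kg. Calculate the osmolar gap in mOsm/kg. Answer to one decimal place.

Calculated osmolality = 2·Na + glucose/18 + urea
= 2·126 + 528/18 + 9.6
= 252 + 29.33 + 9.60
= 290.93 mOsm/kg ≈ 290.9 mOsm/kg
Osmolar gap = measured − calculated = 299 − 290.9 = 8.1 mOsm/kg

8.1 mOsm/kg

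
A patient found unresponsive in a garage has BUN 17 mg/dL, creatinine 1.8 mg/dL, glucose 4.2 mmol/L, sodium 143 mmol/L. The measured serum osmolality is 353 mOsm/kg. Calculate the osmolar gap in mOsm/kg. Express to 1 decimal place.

56.7 mOsm/kg

Calculated osmolality = 2·Na + glucose + BUN/2.8
= 2·143 + 4.2 + 17/2.8
= 286 + 4.20 + 6.07
= 296.27 mOsm/kg ≈ 296.3 mOsm/kg
Osmolar gap = measured − calculated = 353 − 296.3 = 56.7 mOsm/kg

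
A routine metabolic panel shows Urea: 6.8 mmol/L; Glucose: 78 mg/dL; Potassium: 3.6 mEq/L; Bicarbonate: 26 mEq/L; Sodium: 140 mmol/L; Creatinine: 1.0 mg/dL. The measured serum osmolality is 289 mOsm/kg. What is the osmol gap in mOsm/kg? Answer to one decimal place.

Calculated osmolality = 2·Na + glucose/18 + urea
= 2·140 + 78/18 + 6.8
= 280 + 4.33 + 6.80
= 291.13 mOsm/kg ≈ 291.1 mOsm/kg
Osmolar gap = measured − calculated = 289 − 291.1 = -2.1 mOsm/kg

-2.1 mOsm/kg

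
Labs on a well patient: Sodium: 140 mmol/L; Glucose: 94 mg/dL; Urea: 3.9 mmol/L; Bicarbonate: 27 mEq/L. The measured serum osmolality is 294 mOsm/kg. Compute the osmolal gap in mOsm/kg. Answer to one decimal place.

Calculated osmolality = 2·Na + glucose/18 + urea
= 2·140 + 94/18 + 3.9
= 280 + 5.22 + 3.90
= 289.12 mOsm/kg ≈ 289.1 mOsm/kg
Osmolar gap = measured − calculated = 294 − 289.1 = 4.9 mOsm/kg

4.9 mOsm/kg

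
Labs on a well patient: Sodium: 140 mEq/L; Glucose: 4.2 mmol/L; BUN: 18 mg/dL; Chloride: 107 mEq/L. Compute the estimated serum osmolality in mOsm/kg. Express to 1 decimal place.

290.6 mOsm/kg

Calculated osmolality = 2·Na + glucose + BUN/2.8
= 2·140 + 4.2 + 18/2.8
= 280 + 4.20 + 6.43
= 290.63 mOsm/kg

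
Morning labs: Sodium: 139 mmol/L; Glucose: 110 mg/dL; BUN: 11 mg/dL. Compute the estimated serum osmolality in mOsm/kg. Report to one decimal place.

Calculated osmolality = 2·Na + glucose/18 + BUN/2.8
= 2·139 + 110/18 + 11/2.8
= 278 + 6.11 + 3.93
= 288.04 mOsm/kg

288.0 mOsm/kg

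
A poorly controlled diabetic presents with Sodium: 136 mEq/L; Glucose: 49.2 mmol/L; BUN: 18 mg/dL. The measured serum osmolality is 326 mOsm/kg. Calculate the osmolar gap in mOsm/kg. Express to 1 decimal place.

-1.6 mOsm/kg

Calculated osmolality = 2·Na + glucose + BUN/2.8
= 2·136 + 49.2 + 18/2.8
= 272 + 49.20 + 6.43
= 327.63 mOsm/kg ≈ 327.6 mOsm/kg
Osmolar gap = measured − calculated = 326 − 327.6 = -1.6 mOsm/kg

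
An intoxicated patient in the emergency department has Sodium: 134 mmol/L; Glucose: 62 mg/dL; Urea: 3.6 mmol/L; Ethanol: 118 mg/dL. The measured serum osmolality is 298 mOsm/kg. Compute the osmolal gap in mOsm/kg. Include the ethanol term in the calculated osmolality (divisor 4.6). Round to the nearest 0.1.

-2.7 mOsm/kg

Calculated osmolality = 2·Na + glucose/18 + urea + ethanol/4.6
= 2·134 + 62/18 + 3.6 + 118/4.6
= 268 + 3.44 + 3.60 + 25.65
= 300.69 mOsm/kg ≈ 300.7 mOsm/kg
Osmolar gap = measured − calculated = 298 − 300.7 = -2.7 mOsm/kg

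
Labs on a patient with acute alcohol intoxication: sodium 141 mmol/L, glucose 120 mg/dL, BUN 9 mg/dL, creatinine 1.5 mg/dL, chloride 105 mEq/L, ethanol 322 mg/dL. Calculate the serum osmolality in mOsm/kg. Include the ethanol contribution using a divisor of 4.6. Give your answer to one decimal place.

361.9 mOsm/kg

Calculated osmolality = 2·Na + glucose/18 + BUN/2.8 + ethanol/4.6
= 2·141 + 120/18 + 9/2.8 + 322/4.6
= 282 + 6.67 + 3.21 + 70
= 361.88 mOsm/kg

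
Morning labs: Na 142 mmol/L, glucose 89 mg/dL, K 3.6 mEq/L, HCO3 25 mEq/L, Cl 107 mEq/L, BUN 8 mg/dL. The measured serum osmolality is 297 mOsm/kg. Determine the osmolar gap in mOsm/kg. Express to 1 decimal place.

Calculated osmolality = 2·Na + glucose/18 + BUN/2.8
= 2·142 + 89/18 + 8/2.8
= 284 + 4.94 + 2.86
= 291.8 mOsm/kg ≈ 291.8 mOsm/kg
Osmolar gap = measured − calculated = 297 − 291.8 = 5.2 mOsm/kg

5.2 mOsm/kg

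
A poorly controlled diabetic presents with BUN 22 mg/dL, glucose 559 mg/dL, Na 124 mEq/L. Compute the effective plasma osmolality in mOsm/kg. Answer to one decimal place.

279.1 mOsm/kg

Effective osmolality excludes urea (freely permeant across cell membranes):
2·Na + glucose/18
= 2·124 + 559/18
= 248 + 31.06
= 279.06 mOsm/kg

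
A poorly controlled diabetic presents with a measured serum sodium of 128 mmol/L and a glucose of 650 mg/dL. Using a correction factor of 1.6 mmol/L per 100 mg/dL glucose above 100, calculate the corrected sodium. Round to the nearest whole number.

137 mmol/L

Corrected Na = measured Na + 1.6 · (glucose − 100)/100
= 128 + 1.6 · (650 − 100)/100
= 128 + 8.8
= 136.8 mmol/L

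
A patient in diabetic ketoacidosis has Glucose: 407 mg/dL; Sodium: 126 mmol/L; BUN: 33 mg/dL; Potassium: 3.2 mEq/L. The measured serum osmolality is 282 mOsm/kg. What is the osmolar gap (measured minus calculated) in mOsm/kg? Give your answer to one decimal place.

Calculated osmolality = 2·Na + glucose/18 + BUN/2.8
= 2·126 + 407/18 + 33/2.8
= 252 + 22.61 + 11.79
= 286.4 mOsm/kg ≈ 286.4 mOsm/kg
Osmolar gap = measured − calculated = 282 − 286.4 = -4.4 mOsm/kg

-4.4 mOsm/kg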